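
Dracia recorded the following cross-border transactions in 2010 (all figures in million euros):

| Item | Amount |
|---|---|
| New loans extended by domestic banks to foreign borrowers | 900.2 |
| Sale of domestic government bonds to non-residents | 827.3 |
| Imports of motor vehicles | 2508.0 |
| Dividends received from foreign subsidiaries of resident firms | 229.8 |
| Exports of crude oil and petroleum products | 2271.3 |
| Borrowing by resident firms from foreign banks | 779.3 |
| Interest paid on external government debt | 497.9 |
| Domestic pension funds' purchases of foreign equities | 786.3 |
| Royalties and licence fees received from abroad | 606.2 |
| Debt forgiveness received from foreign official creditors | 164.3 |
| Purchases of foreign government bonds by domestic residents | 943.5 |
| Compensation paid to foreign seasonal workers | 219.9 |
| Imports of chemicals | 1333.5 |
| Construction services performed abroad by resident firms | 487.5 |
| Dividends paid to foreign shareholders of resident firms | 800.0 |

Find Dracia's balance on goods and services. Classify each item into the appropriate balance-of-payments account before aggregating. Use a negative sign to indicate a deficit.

Goods: 2271.3 - 1333.5 - 2508.0 = -1570.2
Services: 606.2 + 487.5 = 1093.7
Trade balance = -1570.2 + 1093.7 = -476.5
(Excluded from the trade balance — financial account: new loans extended by domestic banks to foreign borrowers 900.2, sale of domestic government bonds to non-residents 827.3, borrowing by resident firms from foreign banks 779.3, domestic pension funds' purchases of foreign equities 786.3, purchases of foreign government bonds by domestic residents 943.5; primary income: dividends received from foreign subsidiaries of resident firms 229.8, interest paid on external government debt 497.9, compensation paid to foreign seasonal workers 219.9, dividends paid to foreign shareholders of resident firms 800.0; capital account: debt forgiveness received from foreign official creditors 164.3.)

-476.5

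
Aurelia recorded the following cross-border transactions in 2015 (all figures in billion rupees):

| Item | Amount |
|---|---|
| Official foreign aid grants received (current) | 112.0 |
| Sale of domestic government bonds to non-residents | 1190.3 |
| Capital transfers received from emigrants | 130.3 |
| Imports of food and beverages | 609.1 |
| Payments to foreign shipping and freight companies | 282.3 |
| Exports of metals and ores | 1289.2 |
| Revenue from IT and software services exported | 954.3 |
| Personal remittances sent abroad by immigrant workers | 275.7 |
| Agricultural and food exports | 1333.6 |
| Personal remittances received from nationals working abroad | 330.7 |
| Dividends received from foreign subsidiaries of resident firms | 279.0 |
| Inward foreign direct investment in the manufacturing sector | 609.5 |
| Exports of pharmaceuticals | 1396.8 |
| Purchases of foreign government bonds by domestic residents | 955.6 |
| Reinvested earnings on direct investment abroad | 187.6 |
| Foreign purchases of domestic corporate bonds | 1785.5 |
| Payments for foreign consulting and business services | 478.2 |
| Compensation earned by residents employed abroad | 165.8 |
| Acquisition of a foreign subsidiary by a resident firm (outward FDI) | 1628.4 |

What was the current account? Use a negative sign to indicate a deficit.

Goods: 1396.8 - 609.1 + 1289.2 + 1333.6 = 3410.5
Services: 954.3 - 282.3 - 478.2 = 193.8
Primary income: 165.8 + 279.0 + 187.6 = 632.4
Secondary income: 112.0 + 330.7 - 275.7 = 167.0
Current account = 3410.5 + 193.8 + 632.4 + 167.0 = 4403.7
(Excluded from the current account — financial account: sale of domestic government bonds to non-residents 1190.3, inward foreign direct investment in the manufacturing sector 609.5, purchases of foreign government bonds by domestic residents 955.6, foreign purchases of domestic corporate bonds 1785.5, acquisition of a foreign subsidiary by a resident firm (outward FDI) 1628.4; capital account: capital transfers received from emigrants 130.3.)

4403.7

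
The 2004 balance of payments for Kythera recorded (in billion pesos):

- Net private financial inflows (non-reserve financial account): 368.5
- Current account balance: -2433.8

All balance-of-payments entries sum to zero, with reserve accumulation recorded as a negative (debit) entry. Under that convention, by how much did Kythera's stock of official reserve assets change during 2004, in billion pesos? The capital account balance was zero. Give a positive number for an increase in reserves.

Official reserve transactions balance = -((-2433.8) + 368.5) = 2065.3
An accumulation of reserves is recorded as a debit (negative entry), so the change in the stock of reserves is the negative of that balance.
Change in official reserves = -(2065.3) = -2065.3

-2065.3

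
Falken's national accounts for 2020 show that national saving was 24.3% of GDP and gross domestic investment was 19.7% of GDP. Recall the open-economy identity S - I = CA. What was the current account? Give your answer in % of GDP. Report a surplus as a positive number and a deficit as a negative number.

4.6

S - I = CA (net lending to the rest of the world).
CA = S - I = 24.3 - 19.7 = 4.6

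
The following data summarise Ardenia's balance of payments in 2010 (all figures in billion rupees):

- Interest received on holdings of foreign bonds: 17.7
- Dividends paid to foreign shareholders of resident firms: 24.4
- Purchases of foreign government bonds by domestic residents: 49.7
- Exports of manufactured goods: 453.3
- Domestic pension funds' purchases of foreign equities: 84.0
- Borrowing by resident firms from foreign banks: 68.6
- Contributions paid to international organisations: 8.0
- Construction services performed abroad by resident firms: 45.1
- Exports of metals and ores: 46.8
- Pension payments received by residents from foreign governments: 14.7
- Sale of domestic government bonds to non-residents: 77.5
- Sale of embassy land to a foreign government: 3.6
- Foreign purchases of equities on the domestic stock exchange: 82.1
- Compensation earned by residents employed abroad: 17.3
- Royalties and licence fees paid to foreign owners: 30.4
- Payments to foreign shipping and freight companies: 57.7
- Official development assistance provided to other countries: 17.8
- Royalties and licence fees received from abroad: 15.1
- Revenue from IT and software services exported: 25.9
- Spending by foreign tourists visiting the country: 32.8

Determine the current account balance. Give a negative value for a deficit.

530.4

Goods: 453.3 + 46.8 = 500.1
Services: 32.8 - 57.7 + 15.1 + 45.1 + 25.9 - 30.4 = 30.8
Primary income: 17.3 - 24.4 + 17.7 = 10.6
Secondary income: -17.8 - 8.0 + 14.7 = -11.1
Current account = 500.1 + 30.8 + 10.6 + (-11.1) = 530.4
(Excluded from the current account — financial account: purchases of foreign government bonds by domestic residents 49.7, domestic pension funds' purchases of foreign equities 84.0, borrowing by resident firms from foreign banks 68.6, sale of domestic government bonds to non-residents 77.5, foreign purchases of equities on the domestic stock exchange 82.1; capital account: sale of embassy land to a foreign government 3.6.)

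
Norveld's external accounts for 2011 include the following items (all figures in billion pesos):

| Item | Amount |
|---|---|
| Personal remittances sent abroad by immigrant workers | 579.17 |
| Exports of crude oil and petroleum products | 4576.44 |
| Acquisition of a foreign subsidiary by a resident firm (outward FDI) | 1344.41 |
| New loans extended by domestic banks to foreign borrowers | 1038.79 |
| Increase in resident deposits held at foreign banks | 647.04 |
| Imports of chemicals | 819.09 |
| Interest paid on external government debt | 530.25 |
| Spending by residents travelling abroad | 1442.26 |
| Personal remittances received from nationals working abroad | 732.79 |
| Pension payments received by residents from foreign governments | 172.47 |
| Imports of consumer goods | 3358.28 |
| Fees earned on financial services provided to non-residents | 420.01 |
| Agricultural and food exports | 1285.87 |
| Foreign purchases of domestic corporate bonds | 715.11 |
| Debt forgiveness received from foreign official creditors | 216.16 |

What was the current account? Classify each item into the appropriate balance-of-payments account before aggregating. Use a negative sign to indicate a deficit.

Goods: -3358.28 - 819.09 + 4576.44 + 1285.87 = 1684.94
Services: -1442.26 + 420.01 = -1022.25
Primary income: -530.25
Secondary income: 732.79 - 579.17 + 172.47 = 326.09
Current account = 1684.94 + (-1022.25) + (-530.25) + 326.09 = 458.53
(Excluded from the current account — financial account: acquisition of a foreign subsidiary by a resident firm (outward FDI) 1344.41, new loans extended by domestic banks to foreign borrowers 1038.79, increase in resident deposits held at foreign banks 647.04, foreign purchases of domestic corporate bonds 715.11; capital account: debt forgiveness received from foreign official creditors 216.16.)

458.53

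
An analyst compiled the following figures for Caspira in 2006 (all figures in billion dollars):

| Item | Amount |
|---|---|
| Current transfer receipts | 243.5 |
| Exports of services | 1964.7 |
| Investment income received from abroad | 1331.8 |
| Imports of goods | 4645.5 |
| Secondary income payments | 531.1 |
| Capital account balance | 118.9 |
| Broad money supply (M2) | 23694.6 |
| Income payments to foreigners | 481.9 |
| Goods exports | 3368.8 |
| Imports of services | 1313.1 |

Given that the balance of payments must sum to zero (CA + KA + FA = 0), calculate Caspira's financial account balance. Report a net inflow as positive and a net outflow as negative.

-56.1

Goods balance = 3368.8 - 4645.5 = -1276.7
Services balance = 1964.7 - 1313.1 = 651.6
Trade balance (goods + services) = -1276.7 + 651.6 = -625.1
Net primary income = 1331.8 - 481.9 = 849.9
Net secondary income = 243.5 - 531.1 = -287.6
Current account = -625.1 + 849.9 + (-287.6) = -62.8
Financial account = -(-62.8 + 118.9) = -56.1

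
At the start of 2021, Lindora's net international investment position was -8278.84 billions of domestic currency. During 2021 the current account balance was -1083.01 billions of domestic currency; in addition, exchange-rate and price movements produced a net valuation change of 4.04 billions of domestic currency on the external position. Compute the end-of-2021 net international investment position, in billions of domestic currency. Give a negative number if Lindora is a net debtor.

-9357.81

Change in NIIP = current account + net valuation change = -1083.01 + 4.04 = -1078.97
End-of-year NIIP = -8278.84 + (-1078.97) = -9357.81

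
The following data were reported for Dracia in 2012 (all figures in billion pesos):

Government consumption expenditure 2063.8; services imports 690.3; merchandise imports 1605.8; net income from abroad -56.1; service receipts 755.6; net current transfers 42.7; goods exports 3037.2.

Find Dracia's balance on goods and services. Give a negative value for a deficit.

1496.7

Goods balance = 3037.2 - 1605.8 = 1431.4
Services balance = 755.6 - 690.3 = 65.3
Trade balance (goods + services) = 1431.4 + 65.3 = 1496.7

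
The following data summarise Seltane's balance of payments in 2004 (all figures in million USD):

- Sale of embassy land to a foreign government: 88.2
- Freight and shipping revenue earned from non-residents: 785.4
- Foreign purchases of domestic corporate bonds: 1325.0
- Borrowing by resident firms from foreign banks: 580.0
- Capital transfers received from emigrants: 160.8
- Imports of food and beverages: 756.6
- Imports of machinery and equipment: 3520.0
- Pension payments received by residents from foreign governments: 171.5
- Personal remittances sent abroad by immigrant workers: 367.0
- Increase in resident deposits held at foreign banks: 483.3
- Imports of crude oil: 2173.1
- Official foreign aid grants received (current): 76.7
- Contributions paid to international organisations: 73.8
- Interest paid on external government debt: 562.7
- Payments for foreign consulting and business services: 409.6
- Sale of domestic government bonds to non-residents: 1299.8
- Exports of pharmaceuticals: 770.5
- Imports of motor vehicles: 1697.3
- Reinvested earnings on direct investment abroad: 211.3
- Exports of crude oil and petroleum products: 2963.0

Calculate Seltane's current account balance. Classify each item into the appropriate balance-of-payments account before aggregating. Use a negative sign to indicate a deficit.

Goods: -3520.0 - 2173.1 + 2963.0 + 770.5 - 1697.3 - 756.6 = -4413.5
Services: -409.6 + 785.4 = 375.8
Primary income: -562.7 + 211.3 = -351.4
Secondary income: 171.5 - 367.0 + 76.7 - 73.8 = -192.6
Current account = (-4413.5) + 375.8 + (-351.4) + (-192.6) = -4581.7
(Excluded from the current account — capital account: sale of embassy land to a foreign government 88.2, capital transfers received from emigrants 160.8; financial account: foreign purchases of domestic corporate bonds 1325.0, borrowing by resident firms from foreign banks 580.0, increase in resident deposits held at foreign banks 483.3, sale of domestic government bonds to non-residents 1299.8.)

-4581.7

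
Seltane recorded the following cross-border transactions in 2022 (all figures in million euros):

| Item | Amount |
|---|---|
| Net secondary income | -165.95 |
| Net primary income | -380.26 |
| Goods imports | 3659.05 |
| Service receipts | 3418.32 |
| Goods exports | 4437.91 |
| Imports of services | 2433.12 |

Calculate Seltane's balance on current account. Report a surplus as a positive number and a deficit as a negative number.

1217.85

Goods balance = 4437.91 - 3659.05 = 778.86
Services balance = 3418.32 - 2433.12 = 985.20
Trade balance (goods + services) = 778.86 + 985.20 = 1764.06
Net primary income = -380.26
Net secondary income = -165.95
Current account = 1764.06 + (-380.26) + (-165.95) = 1217.85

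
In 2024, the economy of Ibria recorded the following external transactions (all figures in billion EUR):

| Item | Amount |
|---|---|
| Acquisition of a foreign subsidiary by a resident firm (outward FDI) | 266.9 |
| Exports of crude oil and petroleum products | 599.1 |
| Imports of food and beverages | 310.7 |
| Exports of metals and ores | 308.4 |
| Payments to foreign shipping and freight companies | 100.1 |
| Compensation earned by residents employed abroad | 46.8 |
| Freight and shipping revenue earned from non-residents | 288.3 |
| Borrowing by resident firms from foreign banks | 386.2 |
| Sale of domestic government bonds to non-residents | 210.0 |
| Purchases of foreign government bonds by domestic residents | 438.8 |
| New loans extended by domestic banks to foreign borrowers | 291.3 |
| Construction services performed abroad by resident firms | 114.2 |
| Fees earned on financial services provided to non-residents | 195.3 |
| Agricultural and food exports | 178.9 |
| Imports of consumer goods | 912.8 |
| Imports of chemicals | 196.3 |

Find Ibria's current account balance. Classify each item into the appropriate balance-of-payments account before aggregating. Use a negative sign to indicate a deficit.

Goods: 178.9 - 912.8 + 308.4 + 599.1 - 196.3 - 310.7 = -333.4
Services: -100.1 + 288.3 + 114.2 + 195.3 = 497.7
Primary income: 46.8
Current account = (-333.4) + 497.7 + 46.8 = 211.1
(Excluded from the current account — financial account: acquisition of a foreign subsidiary by a resident firm (outward FDI) 266.9, borrowing by resident firms from foreign banks 386.2, sale of domestic government bonds to non-residents 210.0, purchases of foreign government bonds by domestic residents 438.8, new loans extended by domestic banks to foreign borrowers 291.3.)

211.1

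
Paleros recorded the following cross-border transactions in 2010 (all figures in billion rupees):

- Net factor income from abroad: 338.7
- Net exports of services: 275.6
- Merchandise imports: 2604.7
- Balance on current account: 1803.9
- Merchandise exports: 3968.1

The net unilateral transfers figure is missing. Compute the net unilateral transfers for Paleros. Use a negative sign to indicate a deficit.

-173.8

Current account = goods balance + services balance + net primary income + net secondary income
Sum of the known components = 1977.7
Net unilateral transfers = CA - (known components) = 1803.9 - 1977.7 = -173.8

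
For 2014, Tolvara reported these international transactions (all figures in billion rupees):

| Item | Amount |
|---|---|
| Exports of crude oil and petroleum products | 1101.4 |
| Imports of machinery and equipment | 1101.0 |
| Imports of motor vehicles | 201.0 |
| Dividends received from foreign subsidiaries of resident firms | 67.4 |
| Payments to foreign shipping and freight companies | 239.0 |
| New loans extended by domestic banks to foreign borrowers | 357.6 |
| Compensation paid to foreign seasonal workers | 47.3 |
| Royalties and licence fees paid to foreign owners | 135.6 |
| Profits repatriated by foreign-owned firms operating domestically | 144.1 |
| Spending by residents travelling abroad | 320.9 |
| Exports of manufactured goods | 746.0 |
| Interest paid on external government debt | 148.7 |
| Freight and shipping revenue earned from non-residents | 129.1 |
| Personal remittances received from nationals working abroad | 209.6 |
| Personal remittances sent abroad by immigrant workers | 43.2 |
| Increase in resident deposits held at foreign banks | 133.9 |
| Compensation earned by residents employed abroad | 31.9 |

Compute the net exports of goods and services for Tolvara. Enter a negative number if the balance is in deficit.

Goods: -201.0 + 746.0 + 1101.4 - 1101.0 = 545.4
Services: 129.1 - 239.0 - 320.9 - 135.6 = -566.4
Trade balance = 545.4 + (-566.4) = -21.0
(Excluded from the trade balance — primary income: dividends received from foreign subsidiaries of resident firms 67.4, compensation paid to foreign seasonal workers 47.3, profits repatriated by foreign-owned firms operating domestically 144.1, interest paid on external government debt 148.7, compensation earned by residents employed abroad 31.9; financial account: new loans extended by domestic banks to foreign borrowers 357.6, increase in resident deposits held at foreign banks 133.9; secondary income: personal remittances received from nationals working abroad 209.6, personal remittances sent abroad by immigrant workers 43.2.)

-21.0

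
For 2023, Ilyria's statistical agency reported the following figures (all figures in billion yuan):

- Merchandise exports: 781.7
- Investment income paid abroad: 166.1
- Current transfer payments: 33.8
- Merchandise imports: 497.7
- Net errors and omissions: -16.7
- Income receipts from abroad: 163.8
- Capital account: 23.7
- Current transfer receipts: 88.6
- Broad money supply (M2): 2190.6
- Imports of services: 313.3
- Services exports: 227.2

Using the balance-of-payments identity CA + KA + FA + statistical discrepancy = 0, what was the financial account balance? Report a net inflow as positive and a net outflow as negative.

-257.4

Goods balance = 781.7 - 497.7 = 284.0
Services balance = 227.2 - 313.3 = -86.1
Trade balance (goods + services) = 284.0 + (-86.1) = 197.9
Net primary income = 163.8 - 166.1 = -2.3
Net secondary income = 88.6 - 33.8 = 54.8
Current account = 197.9 + (-2.3) + 54.8 = 250.4
Financial account = -(250.4 + 23.7 + (-16.7)) = -257.4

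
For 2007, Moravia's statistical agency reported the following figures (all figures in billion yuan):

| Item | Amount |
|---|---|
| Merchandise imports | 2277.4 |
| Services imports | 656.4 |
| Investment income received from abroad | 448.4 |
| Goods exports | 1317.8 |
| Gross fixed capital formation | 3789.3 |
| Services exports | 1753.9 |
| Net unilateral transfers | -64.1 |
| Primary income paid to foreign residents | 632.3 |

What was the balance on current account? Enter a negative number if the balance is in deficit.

Goods balance = 1317.8 - 2277.4 = -959.6
Services balance = 1753.9 - 656.4 = 1097.5
Trade balance (goods + services) = -959.6 + 1097.5 = 137.9
Net primary income = 448.4 - 632.3 = -183.9
Net secondary income = -64.1
Current account = 137.9 + (-183.9) + (-64.1) = -110.1

-110.1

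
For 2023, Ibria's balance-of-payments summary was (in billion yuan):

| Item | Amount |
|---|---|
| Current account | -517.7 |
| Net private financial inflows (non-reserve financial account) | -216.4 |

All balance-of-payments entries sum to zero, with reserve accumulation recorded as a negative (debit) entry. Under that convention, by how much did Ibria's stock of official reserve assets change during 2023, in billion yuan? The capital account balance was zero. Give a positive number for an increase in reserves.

Official reserve transactions balance = -((-517.7) + (-216.4)) = 734.1
An accumulation of reserves is recorded as a debit (negative entry), so the change in the stock of reserves is the negative of that balance.
Change in official reserves = -(734.1) = -734.1

-734.1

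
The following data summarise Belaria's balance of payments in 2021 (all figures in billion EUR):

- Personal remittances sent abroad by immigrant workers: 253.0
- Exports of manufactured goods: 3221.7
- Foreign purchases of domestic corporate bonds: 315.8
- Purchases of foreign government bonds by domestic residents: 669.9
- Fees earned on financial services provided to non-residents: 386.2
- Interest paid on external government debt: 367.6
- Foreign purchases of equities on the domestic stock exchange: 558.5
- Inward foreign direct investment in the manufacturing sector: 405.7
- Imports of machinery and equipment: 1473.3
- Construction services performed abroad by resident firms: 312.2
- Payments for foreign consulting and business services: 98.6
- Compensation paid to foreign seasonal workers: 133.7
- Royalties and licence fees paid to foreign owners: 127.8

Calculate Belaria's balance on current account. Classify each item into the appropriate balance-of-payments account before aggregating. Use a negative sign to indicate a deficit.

Goods: 3221.7 - 1473.3 = 1748.4
Services: 386.2 - 98.6 + 312.2 - 127.8 = 472.0
Primary income: -133.7 - 367.6 = -501.3
Secondary income: -253.0
Current account = 1748.4 + 472.0 + (-501.3) + (-253.0) = 1466.1
(Excluded from the current account — financial account: foreign purchases of domestic corporate bonds 315.8, purchases of foreign government bonds by domestic residents 669.9, foreign purchases of equities on the domestic stock exchange 558.5, inward foreign direct investment in the manufacturing sector 405.7.)

1466.1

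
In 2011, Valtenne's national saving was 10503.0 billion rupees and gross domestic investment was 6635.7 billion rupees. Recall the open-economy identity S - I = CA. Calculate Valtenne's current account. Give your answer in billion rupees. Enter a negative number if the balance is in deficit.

3867.3

S - I = CA (net lending to the rest of the world).
CA = S - I = 10503.0 - 6635.7 = 3867.3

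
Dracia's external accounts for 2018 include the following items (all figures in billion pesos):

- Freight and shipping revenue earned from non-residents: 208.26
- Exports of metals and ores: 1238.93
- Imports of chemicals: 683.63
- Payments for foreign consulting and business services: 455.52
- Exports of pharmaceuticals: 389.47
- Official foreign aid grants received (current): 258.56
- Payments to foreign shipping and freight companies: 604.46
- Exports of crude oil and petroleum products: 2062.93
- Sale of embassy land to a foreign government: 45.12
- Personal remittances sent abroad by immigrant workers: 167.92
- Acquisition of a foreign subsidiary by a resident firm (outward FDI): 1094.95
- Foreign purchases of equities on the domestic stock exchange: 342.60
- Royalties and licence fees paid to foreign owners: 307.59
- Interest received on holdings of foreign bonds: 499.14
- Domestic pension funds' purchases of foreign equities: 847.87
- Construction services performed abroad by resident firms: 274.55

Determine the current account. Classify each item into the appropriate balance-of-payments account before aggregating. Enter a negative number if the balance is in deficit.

Goods: -683.63 + 2062.93 + 1238.93 + 389.47 = 3007.70
Services: 274.55 - 455.52 - 307.59 - 604.46 + 208.26 = -884.76
Primary income: 499.14
Secondary income: 258.56 - 167.92 = 90.64
Current account = 3007.70 + (-884.76) + 499.14 + 90.64 = 2712.72
(Excluded from the current account — capital account: sale of embassy land to a foreign government 45.12; financial account: acquisition of a foreign subsidiary by a resident firm (outward FDI) 1094.95, foreign purchases of equities on the domestic stock exchange 342.60, domestic pension funds' purchases of foreign equities 847.87.)

2712.72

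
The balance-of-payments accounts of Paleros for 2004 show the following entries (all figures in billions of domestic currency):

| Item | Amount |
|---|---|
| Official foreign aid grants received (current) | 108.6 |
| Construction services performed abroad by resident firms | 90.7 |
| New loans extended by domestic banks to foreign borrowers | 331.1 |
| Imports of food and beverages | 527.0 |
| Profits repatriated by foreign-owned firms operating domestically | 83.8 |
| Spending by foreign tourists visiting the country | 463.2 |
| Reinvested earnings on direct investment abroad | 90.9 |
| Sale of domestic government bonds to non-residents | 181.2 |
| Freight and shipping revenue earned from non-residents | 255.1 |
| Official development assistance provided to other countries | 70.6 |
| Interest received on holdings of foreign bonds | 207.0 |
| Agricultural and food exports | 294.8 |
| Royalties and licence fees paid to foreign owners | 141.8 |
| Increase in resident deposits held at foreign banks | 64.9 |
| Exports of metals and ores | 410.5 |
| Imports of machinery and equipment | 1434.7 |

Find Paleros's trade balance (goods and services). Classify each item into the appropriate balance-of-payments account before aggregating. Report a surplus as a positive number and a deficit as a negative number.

-589.2

Goods: 294.8 + 410.5 - 1434.7 - 527.0 = -1256.4
Services: 255.1 + 90.7 + 463.2 - 141.8 = 667.2
Trade balance = -1256.4 + 667.2 = -589.2
(Excluded from the trade balance — secondary income: official foreign aid grants received (current) 108.6, official development assistance provided to other countries 70.6; financial account: new loans extended by domestic banks to foreign borrowers 331.1, sale of domestic government bonds to non-residents 181.2, increase in resident deposits held at foreign banks 64.9; primary income: profits repatriated by foreign-owned firms operating domestically 83.8, reinvested earnings on direct investment abroad 90.9, interest received on holdings of foreign bonds 207.0.)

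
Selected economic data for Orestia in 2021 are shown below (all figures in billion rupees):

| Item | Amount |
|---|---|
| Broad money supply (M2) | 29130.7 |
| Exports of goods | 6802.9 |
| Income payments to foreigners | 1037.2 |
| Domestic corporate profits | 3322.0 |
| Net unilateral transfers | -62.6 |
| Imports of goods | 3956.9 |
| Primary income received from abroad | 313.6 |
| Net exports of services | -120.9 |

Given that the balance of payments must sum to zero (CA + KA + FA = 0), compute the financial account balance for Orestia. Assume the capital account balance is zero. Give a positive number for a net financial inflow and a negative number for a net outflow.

-1938.9

Goods balance = 6802.9 - 3956.9 = 2846.0
Services balance = -120.9
Trade balance (goods + services) = 2846.0 + (-120.9) = 2725.1
Net primary income = 313.6 - 1037.2 = -723.6
Net secondary income = -62.6
Current account = 2725.1 + (-723.6) + (-62.6) = 1938.9
Financial account = -(1938.9) = -1938.9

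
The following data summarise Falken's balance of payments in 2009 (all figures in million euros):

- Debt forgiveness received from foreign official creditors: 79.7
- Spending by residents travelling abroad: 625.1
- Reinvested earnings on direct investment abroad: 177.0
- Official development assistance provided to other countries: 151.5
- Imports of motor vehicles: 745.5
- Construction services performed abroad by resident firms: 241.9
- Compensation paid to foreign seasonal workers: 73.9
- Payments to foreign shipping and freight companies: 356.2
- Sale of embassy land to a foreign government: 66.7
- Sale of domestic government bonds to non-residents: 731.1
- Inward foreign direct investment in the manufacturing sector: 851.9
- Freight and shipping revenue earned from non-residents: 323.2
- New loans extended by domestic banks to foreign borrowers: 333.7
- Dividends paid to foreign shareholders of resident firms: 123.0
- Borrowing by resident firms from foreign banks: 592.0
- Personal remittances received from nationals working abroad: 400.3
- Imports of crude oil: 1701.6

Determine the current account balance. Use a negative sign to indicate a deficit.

Goods: -1701.6 - 745.5 = -2447.1
Services: -356.2 + 241.9 - 625.1 + 323.2 = -416.2
Primary income: 177.0 - 73.9 - 123.0 = -19.9
Secondary income: -151.5 + 400.3 = 248.8
Current account = (-2447.1) + (-416.2) + (-19.9) + 248.8 = -2634.4
(Excluded from the current account — capital account: debt forgiveness received from foreign official creditors 79.7, sale of embassy land to a foreign government 66.7; financial account: sale of domestic government bonds to non-residents 731.1, inward foreign direct investment in the manufacturing sector 851.9, new loans extended by domestic banks to foreign borrowers 333.7, borrowing by resident firms from foreign banks 592.0.)

-2634.4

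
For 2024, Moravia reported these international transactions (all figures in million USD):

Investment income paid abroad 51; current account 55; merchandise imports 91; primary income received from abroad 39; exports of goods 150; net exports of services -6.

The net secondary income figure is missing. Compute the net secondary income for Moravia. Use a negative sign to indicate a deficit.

Current account = goods balance + services balance + net primary income + net secondary income
Sum of the known components = 41
Net secondary income = CA - (known components) = 55 - 41 = 14

14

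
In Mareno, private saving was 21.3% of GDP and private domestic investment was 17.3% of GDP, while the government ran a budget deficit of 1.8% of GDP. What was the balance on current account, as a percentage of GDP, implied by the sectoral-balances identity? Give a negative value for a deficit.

By the sectoral-balances identity, CA = (S_private - I) + (T - G).
Private balance = 21.3 - 17.3 = 4.0
Government balance (T - G) = -1.8
CA = 4.0 + (-1.8) = 2.2

2.2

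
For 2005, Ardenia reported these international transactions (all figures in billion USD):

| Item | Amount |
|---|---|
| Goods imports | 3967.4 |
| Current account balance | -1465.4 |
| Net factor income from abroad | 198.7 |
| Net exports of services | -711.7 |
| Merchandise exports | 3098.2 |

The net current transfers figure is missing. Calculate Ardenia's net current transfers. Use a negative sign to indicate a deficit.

Current account = goods balance + services balance + net primary income + net secondary income
Sum of the known components = -1382.2
Net current transfers = CA - (known components) = -1465.4 - (-1382.2) = -83.2

-83.2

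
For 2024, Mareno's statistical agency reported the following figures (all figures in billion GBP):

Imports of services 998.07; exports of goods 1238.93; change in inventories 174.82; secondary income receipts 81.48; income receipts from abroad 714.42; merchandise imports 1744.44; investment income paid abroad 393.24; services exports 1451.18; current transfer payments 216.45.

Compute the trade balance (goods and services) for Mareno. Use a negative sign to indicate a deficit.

-52.40

Goods balance = 1238.93 - 1744.44 = -505.51
Services balance = 1451.18 - 998.07 = 453.11
Trade balance (goods + services) = -505.51 + 453.11 = -52.40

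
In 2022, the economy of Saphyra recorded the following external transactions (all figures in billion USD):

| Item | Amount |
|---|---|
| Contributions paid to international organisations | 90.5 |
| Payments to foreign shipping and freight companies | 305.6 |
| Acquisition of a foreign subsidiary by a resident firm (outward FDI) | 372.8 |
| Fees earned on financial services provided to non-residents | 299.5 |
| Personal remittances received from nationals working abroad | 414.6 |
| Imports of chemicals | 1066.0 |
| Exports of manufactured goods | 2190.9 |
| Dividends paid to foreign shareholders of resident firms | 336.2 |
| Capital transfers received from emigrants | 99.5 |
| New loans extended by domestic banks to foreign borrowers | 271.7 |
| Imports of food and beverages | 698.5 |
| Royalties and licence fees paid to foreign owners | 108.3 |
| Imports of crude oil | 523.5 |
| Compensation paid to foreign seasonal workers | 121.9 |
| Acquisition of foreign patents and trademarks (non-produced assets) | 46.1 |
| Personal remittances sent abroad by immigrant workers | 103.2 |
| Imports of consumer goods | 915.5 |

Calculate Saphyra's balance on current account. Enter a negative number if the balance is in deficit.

Goods: 2190.9 - 915.5 - 1066.0 - 698.5 - 523.5 = -1012.6
Services: -108.3 - 305.6 + 299.5 = -114.4
Primary income: -336.2 - 121.9 = -458.1
Secondary income: -90.5 - 103.2 + 414.6 = 220.9
Current account = (-1012.6) + (-114.4) + (-458.1) + 220.9 = -1364.2
(Excluded from the current account — financial account: acquisition of a foreign subsidiary by a resident firm (outward FDI) 372.8, new loans extended by domestic banks to foreign borrowers 271.7; capital account: capital transfers received from emigrants 99.5, acquisition of foreign patents and trademarks (non-produced assets) 46.1.)

-1364.2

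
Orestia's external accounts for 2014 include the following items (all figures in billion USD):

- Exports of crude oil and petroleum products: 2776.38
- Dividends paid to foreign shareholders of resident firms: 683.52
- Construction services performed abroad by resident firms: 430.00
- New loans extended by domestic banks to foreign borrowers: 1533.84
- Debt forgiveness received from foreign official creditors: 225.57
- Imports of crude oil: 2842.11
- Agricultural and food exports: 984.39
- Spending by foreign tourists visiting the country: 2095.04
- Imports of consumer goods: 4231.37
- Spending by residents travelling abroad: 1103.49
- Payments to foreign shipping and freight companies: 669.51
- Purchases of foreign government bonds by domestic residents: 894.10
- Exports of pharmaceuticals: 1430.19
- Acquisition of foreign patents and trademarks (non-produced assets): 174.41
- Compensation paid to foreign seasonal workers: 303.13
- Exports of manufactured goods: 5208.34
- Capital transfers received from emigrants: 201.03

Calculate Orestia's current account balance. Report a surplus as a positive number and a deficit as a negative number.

Goods: -2842.11 + 1430.19 + 2776.38 + 5208.34 - 4231.37 + 984.39 = 3325.82
Services: -669.51 - 1103.49 + 430.00 + 2095.04 = 752.04
Primary income: -303.13 - 683.52 = -986.65
Current account = 3325.82 + 752.04 + (-986.65) = 3091.21
(Excluded from the current account — financial account: new loans extended by domestic banks to foreign borrowers 1533.84, purchases of foreign government bonds by domestic residents 894.10; capital account: debt forgiveness received from foreign official creditors 225.57, acquisition of foreign patents and trademarks (non-produced assets) 174.41, capital transfers received from emigrants 201.03.)

3091.21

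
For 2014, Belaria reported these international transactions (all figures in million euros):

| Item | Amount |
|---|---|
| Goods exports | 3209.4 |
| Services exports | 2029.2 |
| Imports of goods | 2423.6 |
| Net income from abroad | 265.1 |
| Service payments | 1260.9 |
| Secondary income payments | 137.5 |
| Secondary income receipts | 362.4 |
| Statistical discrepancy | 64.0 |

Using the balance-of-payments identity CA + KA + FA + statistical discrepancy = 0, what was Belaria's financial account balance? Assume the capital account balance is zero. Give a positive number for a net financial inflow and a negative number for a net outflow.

-2108.1

Goods balance = 3209.4 - 2423.6 = 785.8
Services balance = 2029.2 - 1260.9 = 768.3
Trade balance (goods + services) = 785.8 + 768.3 = 1554.1
Net primary income = 265.1
Net secondary income = 362.4 - 137.5 = 224.9
Current account = 1554.1 + 265.1 + 224.9 = 2044.1
Financial account = -(2044.1 + 64.0) = -2108.1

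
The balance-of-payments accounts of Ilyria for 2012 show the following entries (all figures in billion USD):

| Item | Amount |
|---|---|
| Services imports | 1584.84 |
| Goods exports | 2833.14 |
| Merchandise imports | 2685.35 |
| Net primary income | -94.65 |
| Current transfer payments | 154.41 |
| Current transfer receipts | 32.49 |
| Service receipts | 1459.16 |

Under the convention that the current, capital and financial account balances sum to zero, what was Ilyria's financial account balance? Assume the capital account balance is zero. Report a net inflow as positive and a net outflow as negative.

Goods balance = 2833.14 - 2685.35 = 147.79
Services balance = 1459.16 - 1584.84 = -125.68
Trade balance (goods + services) = 147.79 + (-125.68) = 22.11
Net primary income = -94.65
Net secondary income = 32.49 - 154.41 = -121.92
Current account = 22.11 + (-94.65) + (-121.92) = -194.46
Financial account = -(-194.46) = 194.46

194.46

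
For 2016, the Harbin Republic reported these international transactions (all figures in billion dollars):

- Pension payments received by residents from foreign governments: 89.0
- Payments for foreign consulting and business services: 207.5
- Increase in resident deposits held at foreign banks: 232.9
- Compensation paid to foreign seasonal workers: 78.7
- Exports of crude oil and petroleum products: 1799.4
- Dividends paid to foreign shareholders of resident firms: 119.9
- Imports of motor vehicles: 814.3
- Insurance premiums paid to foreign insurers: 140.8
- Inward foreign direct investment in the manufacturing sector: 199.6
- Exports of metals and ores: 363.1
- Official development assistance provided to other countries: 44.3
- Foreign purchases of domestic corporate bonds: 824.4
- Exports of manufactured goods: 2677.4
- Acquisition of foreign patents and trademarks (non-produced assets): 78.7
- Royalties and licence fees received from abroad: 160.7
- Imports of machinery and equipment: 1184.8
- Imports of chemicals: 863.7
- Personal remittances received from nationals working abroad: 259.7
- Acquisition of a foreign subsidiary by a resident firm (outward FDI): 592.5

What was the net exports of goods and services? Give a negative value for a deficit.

1789.5

Goods: -1184.8 + 363.1 - 814.3 - 863.7 + 2677.4 + 1799.4 = 1977.1
Services: 160.7 - 207.5 - 140.8 = -187.6
Trade balance = 1977.1 + (-187.6) = 1789.5
(Excluded from the trade balance — secondary income: pension payments received by residents from foreign governments 89.0, official development assistance provided to other countries 44.3, personal remittances received from nationals working abroad 259.7; financial account: increase in resident deposits held at foreign banks 232.9, inward foreign direct investment in the manufacturing sector 199.6, foreign purchases of domestic corporate bonds 824.4, acquisition of a foreign subsidiary by a resident firm (outward FDI) 592.5; primary income: compensation paid to foreign seasonal workers 78.7, dividends paid to foreign shareholders of resident firms 119.9; capital account: acquisition of foreign patents and trademarks (non-produced assets) 78.7.)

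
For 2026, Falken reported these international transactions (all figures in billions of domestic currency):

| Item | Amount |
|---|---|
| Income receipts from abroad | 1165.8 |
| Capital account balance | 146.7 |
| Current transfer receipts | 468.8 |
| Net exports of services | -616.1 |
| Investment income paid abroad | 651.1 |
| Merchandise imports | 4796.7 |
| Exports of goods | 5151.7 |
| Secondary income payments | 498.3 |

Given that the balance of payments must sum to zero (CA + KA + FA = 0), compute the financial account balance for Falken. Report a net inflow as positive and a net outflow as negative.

Goods balance = 5151.7 - 4796.7 = 355.0
Services balance = -616.1
Trade balance (goods + services) = 355.0 + (-616.1) = -261.1
Net primary income = 1165.8 - 651.1 = 514.7
Net secondary income = 468.8 - 498.3 = -29.5
Current account = -261.1 + 514.7 + (-29.5) = 224.1
Financial account = -(224.1 + 146.7) = -370.8

-370.8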